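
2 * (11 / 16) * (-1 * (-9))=99 / 8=12.38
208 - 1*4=204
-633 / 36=-211 / 12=-17.58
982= 982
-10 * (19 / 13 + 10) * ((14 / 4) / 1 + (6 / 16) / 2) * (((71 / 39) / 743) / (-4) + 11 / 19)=-55982802245 / 229034208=-244.43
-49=-49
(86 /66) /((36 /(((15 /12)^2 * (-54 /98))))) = -1075 /34496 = -0.03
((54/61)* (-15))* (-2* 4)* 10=64800/61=1062.30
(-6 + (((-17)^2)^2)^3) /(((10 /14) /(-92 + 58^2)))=2668875944302061704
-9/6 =-3/2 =-1.50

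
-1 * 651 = -651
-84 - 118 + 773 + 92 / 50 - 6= 14171 / 25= 566.84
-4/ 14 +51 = 355/ 7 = 50.71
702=702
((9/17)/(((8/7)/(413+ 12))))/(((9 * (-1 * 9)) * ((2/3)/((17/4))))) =-2975/192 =-15.49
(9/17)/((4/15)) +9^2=5643/68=82.99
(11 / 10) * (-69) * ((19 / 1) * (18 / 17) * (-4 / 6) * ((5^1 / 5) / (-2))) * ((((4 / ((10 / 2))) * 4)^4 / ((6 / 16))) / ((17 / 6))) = -45364543488 / 903125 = -50230.64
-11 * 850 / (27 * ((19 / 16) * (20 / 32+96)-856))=1196800 / 2561787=0.47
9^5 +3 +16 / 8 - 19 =59035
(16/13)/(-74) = -8/481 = -0.02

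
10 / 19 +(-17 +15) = -28 / 19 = -1.47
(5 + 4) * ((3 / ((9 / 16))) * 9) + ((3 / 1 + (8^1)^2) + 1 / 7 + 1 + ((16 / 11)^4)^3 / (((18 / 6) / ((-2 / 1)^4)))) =978.47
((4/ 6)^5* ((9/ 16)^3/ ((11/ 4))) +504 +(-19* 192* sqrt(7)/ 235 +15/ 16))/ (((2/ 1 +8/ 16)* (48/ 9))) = 533223/ 14080 -1368* sqrt(7)/ 1175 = 34.79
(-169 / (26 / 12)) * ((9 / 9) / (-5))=78 / 5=15.60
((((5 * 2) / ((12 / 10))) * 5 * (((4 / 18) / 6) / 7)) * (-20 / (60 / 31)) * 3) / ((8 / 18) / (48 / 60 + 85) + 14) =-554125 / 1135554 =-0.49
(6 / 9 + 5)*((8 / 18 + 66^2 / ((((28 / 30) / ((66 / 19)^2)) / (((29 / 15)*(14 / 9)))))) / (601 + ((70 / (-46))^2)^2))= 1308896027173018 / 826960169151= 1582.78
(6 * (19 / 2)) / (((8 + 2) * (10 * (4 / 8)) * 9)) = 19 / 150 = 0.13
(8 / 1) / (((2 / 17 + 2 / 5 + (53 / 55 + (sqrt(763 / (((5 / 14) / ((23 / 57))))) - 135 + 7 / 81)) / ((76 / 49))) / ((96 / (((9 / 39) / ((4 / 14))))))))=-14.21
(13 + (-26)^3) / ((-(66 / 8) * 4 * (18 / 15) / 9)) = 87815 / 22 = 3991.59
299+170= 469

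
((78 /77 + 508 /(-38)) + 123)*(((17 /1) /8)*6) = 8255523 /5852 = 1410.72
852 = 852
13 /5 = 2.60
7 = 7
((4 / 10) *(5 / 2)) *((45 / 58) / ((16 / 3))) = 0.15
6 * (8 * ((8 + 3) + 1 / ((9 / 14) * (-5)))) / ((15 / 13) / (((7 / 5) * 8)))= 5602688 / 1125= 4980.17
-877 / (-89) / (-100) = -877 / 8900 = -0.10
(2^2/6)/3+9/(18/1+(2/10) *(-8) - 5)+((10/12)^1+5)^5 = 998065097/147744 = 6755.37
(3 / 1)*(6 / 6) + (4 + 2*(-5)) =-3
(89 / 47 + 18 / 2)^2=262144 / 2209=118.67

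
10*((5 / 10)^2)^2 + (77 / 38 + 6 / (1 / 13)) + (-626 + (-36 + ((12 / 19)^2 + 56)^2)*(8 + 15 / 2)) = 50251354369 / 1042568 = 48199.59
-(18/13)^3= -5832/2197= -2.65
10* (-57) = -570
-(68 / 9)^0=-1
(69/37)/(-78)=-23/962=-0.02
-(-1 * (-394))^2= -155236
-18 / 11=-1.64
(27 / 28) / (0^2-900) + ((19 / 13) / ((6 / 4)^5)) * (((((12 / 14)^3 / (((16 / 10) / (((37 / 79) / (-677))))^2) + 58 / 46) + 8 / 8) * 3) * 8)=99251711728260983623 / 9504774955273525200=10.44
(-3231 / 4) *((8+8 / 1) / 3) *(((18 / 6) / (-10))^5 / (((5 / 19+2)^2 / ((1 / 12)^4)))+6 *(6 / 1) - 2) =-1733291058033609 / 11833600000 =-146472.00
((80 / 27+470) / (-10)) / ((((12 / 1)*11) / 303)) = -128977 / 1188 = -108.57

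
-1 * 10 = -10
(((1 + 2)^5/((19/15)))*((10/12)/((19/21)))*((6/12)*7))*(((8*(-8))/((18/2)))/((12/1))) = -132300/361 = -366.48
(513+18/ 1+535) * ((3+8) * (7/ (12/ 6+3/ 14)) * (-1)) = -1149148/ 31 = -37069.29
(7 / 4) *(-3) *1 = -21 / 4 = -5.25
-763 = -763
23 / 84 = 0.27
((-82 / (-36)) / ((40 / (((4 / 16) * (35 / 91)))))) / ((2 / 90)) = 205 / 832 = 0.25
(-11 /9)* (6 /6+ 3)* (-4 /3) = 176 /27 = 6.52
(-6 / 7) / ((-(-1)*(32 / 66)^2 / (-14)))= 3267 / 64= 51.05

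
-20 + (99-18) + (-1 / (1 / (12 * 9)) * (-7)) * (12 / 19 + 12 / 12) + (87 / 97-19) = 2352351 / 1843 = 1276.37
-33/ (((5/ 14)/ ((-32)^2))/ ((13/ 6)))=-1025024/ 5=-205004.80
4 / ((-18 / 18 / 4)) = -16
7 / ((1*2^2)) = 1.75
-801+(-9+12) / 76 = -60873 / 76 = -800.96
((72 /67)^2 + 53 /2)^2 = 61645441225 /80604484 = 764.79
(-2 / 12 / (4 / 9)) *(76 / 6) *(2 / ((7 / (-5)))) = 95 / 14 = 6.79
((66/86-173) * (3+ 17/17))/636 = -7406/6837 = -1.08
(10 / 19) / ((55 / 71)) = 142 / 209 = 0.68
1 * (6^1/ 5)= 1.20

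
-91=-91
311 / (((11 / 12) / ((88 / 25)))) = 29856 / 25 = 1194.24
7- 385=-378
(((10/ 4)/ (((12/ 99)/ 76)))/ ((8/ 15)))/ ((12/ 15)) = 235125/ 64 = 3673.83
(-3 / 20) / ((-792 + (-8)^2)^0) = -3 / 20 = -0.15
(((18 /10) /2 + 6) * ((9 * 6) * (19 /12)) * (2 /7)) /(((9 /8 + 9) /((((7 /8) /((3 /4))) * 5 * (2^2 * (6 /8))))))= 874 /3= 291.33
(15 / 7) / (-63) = -5 / 147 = -0.03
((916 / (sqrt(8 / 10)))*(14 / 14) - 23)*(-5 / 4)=115 / 4 - 1145*sqrt(5) / 2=-1251.40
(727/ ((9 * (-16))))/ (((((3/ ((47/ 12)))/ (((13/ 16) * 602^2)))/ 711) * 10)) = -3179330699363/ 23040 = -137991783.83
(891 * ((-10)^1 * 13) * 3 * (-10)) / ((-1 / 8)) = -27799200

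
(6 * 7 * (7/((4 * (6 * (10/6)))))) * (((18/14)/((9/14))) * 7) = 1029/10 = 102.90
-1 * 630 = -630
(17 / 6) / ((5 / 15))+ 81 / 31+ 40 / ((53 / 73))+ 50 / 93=657971 / 9858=66.74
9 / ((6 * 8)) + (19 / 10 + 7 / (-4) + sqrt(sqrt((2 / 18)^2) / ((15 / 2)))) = sqrt(30) / 45 + 27 / 80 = 0.46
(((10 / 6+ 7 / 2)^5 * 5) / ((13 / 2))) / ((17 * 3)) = 143145755 / 2577744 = 55.53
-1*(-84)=84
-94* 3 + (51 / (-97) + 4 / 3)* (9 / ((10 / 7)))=-53721 / 194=-276.91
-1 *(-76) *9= 684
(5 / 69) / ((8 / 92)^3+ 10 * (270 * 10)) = 2645 / 985527024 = 0.00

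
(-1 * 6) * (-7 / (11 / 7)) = 294 / 11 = 26.73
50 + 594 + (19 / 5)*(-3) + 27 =3298 / 5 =659.60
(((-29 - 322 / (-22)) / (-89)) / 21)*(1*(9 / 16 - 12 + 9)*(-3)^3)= 0.51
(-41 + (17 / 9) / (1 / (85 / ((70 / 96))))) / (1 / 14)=7526 / 3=2508.67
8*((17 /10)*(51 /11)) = 3468 /55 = 63.05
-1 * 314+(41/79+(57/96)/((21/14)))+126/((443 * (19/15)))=-9985655443/31917264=-312.86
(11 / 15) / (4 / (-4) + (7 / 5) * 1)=11 / 6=1.83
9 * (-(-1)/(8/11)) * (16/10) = 99/5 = 19.80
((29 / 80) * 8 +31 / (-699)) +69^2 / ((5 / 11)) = 73234619 / 6990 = 10477.06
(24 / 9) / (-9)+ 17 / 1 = 451 / 27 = 16.70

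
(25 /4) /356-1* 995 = -1416855 /1424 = -994.98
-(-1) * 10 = 10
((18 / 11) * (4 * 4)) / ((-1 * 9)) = -32 / 11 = -2.91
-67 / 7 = -9.57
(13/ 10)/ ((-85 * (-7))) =13/ 5950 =0.00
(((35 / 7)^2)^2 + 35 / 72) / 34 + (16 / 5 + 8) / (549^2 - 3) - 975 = -588169383377 / 614851920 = -956.60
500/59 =8.47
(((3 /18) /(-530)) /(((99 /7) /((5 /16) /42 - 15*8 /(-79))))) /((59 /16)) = -16207 /1760851224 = -0.00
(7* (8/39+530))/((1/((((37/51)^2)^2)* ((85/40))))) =135638654053/62080668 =2184.88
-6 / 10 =-3 / 5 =-0.60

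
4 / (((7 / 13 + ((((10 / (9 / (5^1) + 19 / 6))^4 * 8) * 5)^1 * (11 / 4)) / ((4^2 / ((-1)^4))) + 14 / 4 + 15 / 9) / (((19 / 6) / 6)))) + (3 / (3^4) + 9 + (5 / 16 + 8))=34234436220294811 / 1971198097248240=17.37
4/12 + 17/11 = 62/33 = 1.88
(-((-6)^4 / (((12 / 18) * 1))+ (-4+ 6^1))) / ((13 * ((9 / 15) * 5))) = -1946 / 39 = -49.90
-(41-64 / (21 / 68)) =3491 / 21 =166.24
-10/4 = -5/2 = -2.50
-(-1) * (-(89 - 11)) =-78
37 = 37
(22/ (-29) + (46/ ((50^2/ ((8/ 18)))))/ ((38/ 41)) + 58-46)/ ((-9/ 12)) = -139474388/ 9298125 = -15.00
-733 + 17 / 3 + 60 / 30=-2176 / 3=-725.33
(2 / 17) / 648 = 1 / 5508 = 0.00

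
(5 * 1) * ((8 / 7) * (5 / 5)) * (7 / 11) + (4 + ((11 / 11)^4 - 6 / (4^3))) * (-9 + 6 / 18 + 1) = -35881 / 1056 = -33.98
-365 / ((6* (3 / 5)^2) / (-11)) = 100375 / 54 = 1858.80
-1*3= -3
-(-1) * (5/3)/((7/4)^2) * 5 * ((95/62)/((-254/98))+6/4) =1431200/578739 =2.47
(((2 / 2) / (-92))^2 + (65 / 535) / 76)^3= 25779564587421 / 5094940305442688995328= 0.00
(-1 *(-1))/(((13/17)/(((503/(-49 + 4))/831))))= -8551/486135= -0.02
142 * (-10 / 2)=-710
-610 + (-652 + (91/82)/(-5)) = -517511/410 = -1262.22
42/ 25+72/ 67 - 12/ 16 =2.00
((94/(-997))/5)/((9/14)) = -1316/44865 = -0.03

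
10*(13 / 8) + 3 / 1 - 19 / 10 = 347 / 20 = 17.35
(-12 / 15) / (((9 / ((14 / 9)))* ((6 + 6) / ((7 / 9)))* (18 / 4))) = -196 / 98415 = -0.00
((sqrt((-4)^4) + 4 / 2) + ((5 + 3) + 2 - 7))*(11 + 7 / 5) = 1302 / 5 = 260.40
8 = 8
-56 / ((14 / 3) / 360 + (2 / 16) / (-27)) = -6720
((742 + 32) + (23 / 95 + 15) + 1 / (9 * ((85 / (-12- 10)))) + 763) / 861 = 22561421 / 12514635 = 1.80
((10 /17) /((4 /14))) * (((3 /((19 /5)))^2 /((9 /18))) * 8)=126000 /6137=20.53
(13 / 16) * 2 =1.62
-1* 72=-72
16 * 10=160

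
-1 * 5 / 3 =-5 / 3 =-1.67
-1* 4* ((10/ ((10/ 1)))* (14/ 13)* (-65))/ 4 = 70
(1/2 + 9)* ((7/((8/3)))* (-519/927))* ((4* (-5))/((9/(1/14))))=16435/7416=2.22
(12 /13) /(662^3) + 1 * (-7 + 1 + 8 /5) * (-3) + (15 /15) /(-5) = 12257465561 /942881966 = 13.00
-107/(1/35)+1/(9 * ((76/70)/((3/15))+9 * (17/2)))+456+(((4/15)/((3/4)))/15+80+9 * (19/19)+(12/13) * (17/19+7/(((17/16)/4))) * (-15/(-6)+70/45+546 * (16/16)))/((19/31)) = 19428.87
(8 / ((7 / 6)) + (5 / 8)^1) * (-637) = -38129 / 8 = -4766.12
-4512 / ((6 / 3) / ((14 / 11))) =-31584 / 11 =-2871.27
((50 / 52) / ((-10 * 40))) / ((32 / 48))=-3 / 832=-0.00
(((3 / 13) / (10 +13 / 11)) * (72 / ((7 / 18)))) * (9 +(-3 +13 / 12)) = 100980 / 3731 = 27.07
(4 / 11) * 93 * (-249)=-92628 / 11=-8420.73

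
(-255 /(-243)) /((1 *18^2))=85 /26244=0.00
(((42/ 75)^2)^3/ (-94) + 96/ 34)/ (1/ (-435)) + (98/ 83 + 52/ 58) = -1226.02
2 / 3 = 0.67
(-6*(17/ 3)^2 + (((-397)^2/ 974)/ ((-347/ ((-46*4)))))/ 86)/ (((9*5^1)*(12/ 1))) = -1044575641/ 2942943435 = -0.35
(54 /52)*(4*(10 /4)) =135 /13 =10.38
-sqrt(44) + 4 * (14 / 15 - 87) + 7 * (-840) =-93364 / 15 - 2 * sqrt(11) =-6230.90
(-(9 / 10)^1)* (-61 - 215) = 1242 / 5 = 248.40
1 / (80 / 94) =47 / 40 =1.18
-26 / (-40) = 13 / 20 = 0.65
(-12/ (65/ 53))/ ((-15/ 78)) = 1272/ 25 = 50.88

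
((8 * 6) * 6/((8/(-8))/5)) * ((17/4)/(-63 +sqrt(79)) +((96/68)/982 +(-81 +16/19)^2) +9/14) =-75924029340577476/8205126041 +612 * sqrt(79)/389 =-9253229.53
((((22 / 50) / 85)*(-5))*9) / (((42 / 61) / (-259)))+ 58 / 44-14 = 74.94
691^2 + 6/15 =2387407/5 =477481.40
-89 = -89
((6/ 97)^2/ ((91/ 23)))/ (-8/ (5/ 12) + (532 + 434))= 0.00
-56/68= -14/17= -0.82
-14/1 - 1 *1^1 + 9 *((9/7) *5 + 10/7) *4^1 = 1875/7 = 267.86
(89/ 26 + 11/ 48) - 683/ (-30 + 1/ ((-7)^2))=26.43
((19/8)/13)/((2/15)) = 285/208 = 1.37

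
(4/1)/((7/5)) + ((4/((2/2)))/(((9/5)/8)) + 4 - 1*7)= 1111/63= 17.63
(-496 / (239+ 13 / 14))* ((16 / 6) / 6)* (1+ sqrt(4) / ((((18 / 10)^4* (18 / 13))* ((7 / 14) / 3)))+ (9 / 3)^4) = -76.10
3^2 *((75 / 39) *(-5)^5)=-703125 / 13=-54086.54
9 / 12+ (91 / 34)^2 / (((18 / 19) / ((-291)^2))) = 1480404385 / 2312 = 640313.32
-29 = -29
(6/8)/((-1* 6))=-1/8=-0.12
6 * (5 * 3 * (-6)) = -540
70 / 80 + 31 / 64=87 / 64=1.36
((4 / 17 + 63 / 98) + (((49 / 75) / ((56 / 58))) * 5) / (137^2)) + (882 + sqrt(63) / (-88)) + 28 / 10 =23738067551 / 26802132 -3 * sqrt(7) / 88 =885.59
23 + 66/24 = 103/4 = 25.75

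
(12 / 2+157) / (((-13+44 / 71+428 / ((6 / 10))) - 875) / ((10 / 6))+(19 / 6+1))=-347190 / 213557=-1.63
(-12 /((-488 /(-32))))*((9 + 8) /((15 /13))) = -11.59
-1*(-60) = 60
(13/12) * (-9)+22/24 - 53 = -371/6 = -61.83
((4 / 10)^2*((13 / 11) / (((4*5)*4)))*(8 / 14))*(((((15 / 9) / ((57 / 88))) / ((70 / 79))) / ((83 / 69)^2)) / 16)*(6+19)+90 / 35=330388603 / 128273180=2.58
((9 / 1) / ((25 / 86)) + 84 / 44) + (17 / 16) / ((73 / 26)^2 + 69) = 1879925863 / 57170300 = 32.88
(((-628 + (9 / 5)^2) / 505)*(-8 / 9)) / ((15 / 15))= 124952 / 113625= 1.10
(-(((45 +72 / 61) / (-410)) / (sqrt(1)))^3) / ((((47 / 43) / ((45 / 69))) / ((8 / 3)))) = 0.00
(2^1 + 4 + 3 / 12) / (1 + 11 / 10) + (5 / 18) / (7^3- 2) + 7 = 214336 / 21483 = 9.98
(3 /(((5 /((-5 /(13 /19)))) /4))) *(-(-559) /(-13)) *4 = 39216 /13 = 3016.62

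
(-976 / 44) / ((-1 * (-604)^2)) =0.00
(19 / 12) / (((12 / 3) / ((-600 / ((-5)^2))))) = -19 / 2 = -9.50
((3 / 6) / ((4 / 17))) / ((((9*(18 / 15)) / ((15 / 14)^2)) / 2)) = 2125 / 4704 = 0.45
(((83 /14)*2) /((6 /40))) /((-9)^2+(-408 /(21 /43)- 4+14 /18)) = -1245 /11933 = -0.10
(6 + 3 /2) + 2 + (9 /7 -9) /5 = 557 /70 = 7.96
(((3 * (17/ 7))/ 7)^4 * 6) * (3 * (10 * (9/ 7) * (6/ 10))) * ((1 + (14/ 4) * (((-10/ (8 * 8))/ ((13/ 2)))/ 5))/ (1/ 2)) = 320.42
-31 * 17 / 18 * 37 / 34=-1147 / 36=-31.86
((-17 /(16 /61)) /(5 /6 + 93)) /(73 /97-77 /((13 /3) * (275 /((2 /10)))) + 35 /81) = -39720081375 /67382105512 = -0.59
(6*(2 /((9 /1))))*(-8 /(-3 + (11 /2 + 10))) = -64 /75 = -0.85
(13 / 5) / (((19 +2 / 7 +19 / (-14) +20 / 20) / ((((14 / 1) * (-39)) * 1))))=-99372 / 1325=-75.00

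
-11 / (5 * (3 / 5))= -11 / 3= -3.67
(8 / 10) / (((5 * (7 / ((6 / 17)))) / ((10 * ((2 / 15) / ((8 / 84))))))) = 48 / 425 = 0.11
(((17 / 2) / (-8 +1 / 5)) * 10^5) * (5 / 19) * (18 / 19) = -127500000 / 4693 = -27168.12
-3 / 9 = -0.33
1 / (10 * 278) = 0.00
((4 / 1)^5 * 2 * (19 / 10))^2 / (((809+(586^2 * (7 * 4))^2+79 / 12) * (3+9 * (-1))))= -757071872 / 27734975174567875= -0.00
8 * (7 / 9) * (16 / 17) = 896 / 153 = 5.86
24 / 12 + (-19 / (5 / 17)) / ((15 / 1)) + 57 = 4102 / 75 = 54.69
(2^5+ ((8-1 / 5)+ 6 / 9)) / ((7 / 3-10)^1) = -607 / 115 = -5.28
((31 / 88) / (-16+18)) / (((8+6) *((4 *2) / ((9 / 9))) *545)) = 31 / 10743040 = 0.00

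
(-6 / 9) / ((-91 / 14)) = 0.10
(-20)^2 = 400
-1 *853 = -853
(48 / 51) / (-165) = -16 / 2805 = -0.01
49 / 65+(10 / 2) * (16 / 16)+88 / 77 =3138 / 455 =6.90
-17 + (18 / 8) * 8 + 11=12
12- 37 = -25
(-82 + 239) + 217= 374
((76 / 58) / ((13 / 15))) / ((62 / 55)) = 15675 / 11687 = 1.34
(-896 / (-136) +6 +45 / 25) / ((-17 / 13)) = -15899 / 1445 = -11.00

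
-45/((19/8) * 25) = -72/95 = -0.76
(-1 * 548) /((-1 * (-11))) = -548 /11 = -49.82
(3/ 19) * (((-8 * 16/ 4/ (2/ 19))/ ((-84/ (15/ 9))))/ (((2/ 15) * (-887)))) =-50/ 6209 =-0.01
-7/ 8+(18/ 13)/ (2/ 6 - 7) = -563/ 520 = -1.08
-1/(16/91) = -91/16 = -5.69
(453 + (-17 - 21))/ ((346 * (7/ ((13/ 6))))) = 5395/ 14532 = 0.37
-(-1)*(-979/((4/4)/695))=-680405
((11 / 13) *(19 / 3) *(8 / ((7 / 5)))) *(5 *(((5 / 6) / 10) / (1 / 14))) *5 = 104500 / 117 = 893.16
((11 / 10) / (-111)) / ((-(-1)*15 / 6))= -11 / 2775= -0.00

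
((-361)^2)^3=2213314919066161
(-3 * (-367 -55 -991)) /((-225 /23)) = -10833 /25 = -433.32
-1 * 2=-2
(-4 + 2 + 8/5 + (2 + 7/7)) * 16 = 208/5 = 41.60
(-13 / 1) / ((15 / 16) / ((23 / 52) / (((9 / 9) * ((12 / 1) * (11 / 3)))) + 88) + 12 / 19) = -49737649 / 2457159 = -20.24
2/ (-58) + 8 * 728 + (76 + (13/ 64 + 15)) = 10978553/ 1856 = 5915.17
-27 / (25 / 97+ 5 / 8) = -20952 / 685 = -30.59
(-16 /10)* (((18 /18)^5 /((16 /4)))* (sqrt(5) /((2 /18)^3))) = -1458* sqrt(5) /5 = -652.04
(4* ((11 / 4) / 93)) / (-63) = -11 / 5859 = -0.00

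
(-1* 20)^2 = 400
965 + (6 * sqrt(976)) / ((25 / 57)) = 1368 * sqrt(61) / 25 + 965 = 1392.38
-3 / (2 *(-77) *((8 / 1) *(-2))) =-3 / 2464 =-0.00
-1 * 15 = -15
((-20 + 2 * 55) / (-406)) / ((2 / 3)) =-135 / 406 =-0.33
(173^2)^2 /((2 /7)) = 6270215287 /2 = 3135107643.50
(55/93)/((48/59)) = 3245/4464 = 0.73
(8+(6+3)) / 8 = 17 / 8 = 2.12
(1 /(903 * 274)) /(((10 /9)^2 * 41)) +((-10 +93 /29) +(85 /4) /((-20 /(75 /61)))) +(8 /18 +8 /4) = -60888424480141 /10767162142800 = -5.66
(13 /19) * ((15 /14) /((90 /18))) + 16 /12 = 1181 /798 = 1.48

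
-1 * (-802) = 802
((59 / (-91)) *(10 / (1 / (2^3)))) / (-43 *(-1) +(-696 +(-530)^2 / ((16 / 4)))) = -1180 / 1582763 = -0.00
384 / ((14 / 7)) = 192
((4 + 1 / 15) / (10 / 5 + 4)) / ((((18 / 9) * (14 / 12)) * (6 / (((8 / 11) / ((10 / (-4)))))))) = -244 / 17325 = -0.01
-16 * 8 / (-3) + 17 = 179 / 3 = 59.67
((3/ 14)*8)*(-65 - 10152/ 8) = -16008/ 7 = -2286.86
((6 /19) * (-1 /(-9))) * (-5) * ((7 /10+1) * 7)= -119 /57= -2.09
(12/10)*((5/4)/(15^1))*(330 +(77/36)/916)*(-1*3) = -99.00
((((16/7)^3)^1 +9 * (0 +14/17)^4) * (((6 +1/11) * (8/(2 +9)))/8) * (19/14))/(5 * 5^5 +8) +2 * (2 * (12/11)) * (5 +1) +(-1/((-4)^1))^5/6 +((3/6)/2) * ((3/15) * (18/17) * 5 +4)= 21322967970173108707/776864893391161344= 27.45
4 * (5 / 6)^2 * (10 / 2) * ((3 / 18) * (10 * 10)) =6250 / 27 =231.48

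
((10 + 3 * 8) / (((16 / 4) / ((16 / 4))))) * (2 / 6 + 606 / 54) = 3536 / 9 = 392.89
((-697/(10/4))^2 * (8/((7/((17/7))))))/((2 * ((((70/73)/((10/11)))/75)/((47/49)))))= 1360117514064/184877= 7356877.89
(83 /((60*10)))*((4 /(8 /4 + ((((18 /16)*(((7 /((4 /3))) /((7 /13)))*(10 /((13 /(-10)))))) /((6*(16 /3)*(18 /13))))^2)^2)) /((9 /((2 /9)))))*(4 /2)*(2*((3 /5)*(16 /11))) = 365037860421632 /115955502261303375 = 0.00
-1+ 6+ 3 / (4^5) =5123 / 1024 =5.00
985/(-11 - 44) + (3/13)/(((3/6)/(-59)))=-45.14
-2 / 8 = -1 / 4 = -0.25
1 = 1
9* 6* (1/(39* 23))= 18/299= 0.06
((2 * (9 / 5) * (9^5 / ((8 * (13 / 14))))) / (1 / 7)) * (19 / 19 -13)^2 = 1874923848 / 65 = 28844982.28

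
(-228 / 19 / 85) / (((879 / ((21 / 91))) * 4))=-3 / 323765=-0.00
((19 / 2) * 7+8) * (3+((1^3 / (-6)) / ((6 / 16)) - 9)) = -4321 / 9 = -480.11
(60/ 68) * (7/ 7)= 15/ 17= 0.88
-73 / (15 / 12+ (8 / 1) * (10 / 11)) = -3212 / 375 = -8.57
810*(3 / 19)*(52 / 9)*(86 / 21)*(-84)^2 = 405699840 / 19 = 21352623.16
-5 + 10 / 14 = -30 / 7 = -4.29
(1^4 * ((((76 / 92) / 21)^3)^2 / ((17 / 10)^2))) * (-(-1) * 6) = 9409176200 / 1223092695614496147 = 0.00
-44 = -44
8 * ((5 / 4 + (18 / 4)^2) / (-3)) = -172 / 3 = -57.33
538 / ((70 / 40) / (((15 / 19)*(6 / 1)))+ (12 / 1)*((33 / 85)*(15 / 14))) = 23047920 / 229667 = 100.35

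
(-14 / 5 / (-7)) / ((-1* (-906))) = 1 / 2265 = 0.00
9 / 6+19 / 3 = 47 / 6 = 7.83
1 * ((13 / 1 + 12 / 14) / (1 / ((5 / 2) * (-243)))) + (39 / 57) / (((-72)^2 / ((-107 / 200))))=-1160824617737 / 137894400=-8418.21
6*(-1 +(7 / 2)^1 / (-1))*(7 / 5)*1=-189 / 5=-37.80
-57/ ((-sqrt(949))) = 57 * sqrt(949)/ 949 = 1.85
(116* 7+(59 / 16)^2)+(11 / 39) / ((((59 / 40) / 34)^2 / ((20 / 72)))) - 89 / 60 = 1353974306923 / 1563943680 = 865.74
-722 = -722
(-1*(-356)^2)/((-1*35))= 126736/35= 3621.03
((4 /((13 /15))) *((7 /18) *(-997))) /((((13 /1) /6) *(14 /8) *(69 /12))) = -319040 /3887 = -82.08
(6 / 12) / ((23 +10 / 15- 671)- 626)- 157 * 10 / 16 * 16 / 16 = -374839 / 3820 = -98.13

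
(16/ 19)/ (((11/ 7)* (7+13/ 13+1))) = 112/ 1881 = 0.06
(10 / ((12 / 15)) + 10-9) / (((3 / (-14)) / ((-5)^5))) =196875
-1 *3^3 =-27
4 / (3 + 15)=2 / 9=0.22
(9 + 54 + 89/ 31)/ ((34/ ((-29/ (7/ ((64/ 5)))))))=-1894976/ 18445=-102.74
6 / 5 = 1.20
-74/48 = -1.54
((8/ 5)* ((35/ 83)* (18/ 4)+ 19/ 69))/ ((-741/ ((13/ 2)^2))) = -323557/ 1632195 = -0.20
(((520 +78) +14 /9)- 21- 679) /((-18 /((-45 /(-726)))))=1130 /3267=0.35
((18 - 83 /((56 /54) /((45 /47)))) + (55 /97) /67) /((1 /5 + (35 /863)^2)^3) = -25890114158708208074515058375 /3621081741639674180785056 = -7149.83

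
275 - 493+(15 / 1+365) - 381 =-219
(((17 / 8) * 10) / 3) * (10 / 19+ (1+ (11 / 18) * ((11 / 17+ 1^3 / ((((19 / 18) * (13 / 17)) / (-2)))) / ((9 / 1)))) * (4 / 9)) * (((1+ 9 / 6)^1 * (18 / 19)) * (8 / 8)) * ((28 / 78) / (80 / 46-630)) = -112798693 / 12853437129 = -0.01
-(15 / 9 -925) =2770 / 3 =923.33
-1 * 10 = -10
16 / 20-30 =-146 / 5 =-29.20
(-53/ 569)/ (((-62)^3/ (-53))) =-2809/ 135608632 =-0.00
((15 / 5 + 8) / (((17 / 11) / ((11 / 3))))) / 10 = 1331 / 510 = 2.61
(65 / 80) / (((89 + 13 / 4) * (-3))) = -0.00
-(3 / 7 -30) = 207 / 7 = 29.57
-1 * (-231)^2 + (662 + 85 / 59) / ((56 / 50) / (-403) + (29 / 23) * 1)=-908756344094 / 17200329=-52833.66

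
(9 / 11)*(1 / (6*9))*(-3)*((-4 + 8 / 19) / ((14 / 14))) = 34 / 209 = 0.16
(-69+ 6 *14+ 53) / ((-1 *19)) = -68 / 19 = -3.58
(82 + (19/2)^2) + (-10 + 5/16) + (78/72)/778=3035393/18672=162.56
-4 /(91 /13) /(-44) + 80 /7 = 881 /77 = 11.44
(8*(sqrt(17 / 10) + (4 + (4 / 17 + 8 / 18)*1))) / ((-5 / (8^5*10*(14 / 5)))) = -5255462912 / 765- 3670016*sqrt(170) / 25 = -8783932.33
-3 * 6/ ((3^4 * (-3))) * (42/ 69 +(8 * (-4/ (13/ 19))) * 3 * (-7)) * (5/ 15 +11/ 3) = 2350768/ 8073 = 291.19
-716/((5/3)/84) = -180432/5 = -36086.40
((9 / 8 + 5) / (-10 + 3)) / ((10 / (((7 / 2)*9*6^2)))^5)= -410216697993249 / 25000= -16408667919.73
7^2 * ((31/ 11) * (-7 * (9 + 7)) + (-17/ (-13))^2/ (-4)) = -115162299/ 7436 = -15487.13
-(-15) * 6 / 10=9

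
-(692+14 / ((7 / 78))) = -848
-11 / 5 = -2.20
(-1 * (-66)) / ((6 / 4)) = 44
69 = 69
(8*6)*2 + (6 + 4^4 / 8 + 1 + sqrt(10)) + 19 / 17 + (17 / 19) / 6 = sqrt(10) + 264085 / 1938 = 139.43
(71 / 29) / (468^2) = 71 / 6351696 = 0.00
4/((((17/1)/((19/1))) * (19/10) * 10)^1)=4/17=0.24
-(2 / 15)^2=-4 / 225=-0.02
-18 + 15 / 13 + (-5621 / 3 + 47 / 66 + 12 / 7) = -3779949 / 2002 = -1888.09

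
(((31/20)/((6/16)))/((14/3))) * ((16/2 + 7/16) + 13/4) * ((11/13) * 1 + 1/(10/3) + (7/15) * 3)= 1918807/72800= 26.36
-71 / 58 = -1.22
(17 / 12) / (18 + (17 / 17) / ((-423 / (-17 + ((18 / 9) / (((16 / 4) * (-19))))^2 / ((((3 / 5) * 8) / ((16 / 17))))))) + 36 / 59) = 2603738853 / 34278114718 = 0.08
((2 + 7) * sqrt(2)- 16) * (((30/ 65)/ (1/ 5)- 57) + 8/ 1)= 9712/ 13- 5463 * sqrt(2)/ 13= 152.78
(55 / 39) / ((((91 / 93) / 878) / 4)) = 5987960 / 1183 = 5061.67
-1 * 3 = -3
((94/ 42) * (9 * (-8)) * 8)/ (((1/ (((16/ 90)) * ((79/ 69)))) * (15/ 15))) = -1901056/ 7245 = -262.40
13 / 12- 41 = -479 / 12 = -39.92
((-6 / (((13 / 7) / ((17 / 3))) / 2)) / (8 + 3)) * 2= -952 / 143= -6.66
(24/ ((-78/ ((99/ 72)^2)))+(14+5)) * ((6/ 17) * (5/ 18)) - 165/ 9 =-175325/ 10608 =-16.53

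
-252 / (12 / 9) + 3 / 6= -377 / 2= -188.50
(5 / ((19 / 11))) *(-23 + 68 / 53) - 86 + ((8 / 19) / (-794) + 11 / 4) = -233655595 / 1599116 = -146.12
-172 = -172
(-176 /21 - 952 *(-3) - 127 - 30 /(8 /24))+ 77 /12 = 2637.04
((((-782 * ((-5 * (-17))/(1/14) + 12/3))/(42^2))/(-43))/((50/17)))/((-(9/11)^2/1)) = -160053113/25600050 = -6.25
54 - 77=-23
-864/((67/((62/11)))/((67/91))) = -53568/1001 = -53.51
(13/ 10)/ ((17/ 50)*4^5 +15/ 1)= 65/ 18158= 0.00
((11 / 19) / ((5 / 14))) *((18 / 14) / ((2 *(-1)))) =-99 / 95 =-1.04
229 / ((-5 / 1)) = -229 / 5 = -45.80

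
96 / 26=48 / 13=3.69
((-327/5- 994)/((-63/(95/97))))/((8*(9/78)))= 1308359/73332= 17.84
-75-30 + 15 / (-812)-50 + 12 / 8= -124657 / 812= -153.52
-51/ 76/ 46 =-51/ 3496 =-0.01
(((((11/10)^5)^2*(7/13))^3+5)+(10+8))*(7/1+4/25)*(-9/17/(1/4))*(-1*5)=91047509559925368751237993866649079973/46686250000000000000000000000000000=1950.20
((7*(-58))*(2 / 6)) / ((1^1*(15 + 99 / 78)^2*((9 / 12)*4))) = -274456 / 1610361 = -0.17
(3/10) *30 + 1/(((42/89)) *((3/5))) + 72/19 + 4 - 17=3.32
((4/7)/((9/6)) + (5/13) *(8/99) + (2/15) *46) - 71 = -2903359/45045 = -64.45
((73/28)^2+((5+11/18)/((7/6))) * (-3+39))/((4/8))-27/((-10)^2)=3524179/9800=359.61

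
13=13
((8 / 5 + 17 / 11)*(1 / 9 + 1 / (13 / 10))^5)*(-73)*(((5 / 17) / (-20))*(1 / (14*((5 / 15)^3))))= 146404722843347 / 42517251536760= 3.44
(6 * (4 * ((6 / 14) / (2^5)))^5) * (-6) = -2187 / 137682944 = -0.00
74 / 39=1.90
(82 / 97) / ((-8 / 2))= -41 / 194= -0.21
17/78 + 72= 5633/78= 72.22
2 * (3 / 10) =3 / 5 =0.60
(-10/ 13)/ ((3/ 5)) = -50/ 39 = -1.28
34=34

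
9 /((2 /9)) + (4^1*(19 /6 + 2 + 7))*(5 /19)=6077 /114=53.31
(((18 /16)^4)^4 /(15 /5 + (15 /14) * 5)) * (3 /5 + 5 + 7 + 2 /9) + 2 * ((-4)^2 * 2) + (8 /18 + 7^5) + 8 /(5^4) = 173735350875852201220883 /10291428835983360000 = 16881.56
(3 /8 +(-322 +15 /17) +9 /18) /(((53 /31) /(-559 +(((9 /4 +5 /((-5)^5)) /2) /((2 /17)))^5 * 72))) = -96803818630753978510767167269859 /90100000000000000000000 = -1074404202.34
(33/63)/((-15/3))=-11/105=-0.10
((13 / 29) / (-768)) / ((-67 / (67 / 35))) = 13 / 779520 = 0.00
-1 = -1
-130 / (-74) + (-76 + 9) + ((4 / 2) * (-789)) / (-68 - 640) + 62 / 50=-6742679 / 109150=-61.77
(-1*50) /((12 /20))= -250 /3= -83.33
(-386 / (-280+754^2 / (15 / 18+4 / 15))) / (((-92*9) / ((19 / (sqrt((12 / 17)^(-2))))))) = 40337 / 3332539920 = 0.00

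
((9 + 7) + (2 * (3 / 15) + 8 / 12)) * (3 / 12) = 64 / 15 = 4.27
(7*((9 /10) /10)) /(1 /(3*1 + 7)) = 63 /10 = 6.30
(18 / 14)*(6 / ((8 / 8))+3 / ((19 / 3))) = 1107 / 133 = 8.32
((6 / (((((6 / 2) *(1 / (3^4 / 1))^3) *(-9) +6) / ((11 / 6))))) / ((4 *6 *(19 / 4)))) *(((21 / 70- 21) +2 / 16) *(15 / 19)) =-178190199 / 682128272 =-0.26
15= 15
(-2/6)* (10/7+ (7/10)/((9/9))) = -149/210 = -0.71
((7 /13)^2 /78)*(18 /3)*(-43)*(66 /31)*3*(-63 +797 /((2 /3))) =-472463145 /68107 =-6937.07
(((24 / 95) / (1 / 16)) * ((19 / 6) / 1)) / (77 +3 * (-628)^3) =-64 / 3715096895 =-0.00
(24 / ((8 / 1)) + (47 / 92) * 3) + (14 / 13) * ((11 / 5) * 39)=96.93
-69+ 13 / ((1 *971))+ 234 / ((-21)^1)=-544640 / 6797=-80.13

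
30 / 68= 15 / 34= 0.44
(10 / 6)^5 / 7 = 3125 / 1701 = 1.84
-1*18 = -18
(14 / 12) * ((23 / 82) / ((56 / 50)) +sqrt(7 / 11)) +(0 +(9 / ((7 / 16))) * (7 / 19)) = 7 * sqrt(77) / 66 +294317 / 37392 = 8.80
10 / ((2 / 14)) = 70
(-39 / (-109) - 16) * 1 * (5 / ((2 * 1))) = -8525 / 218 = -39.11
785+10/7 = 5505/7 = 786.43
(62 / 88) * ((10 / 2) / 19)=155 / 836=0.19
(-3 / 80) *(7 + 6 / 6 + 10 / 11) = -147 / 440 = -0.33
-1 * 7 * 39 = -273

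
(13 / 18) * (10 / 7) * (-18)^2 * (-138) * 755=-243804600 / 7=-34829228.57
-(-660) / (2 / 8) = 2640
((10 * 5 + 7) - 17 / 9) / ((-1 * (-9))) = 496 / 81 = 6.12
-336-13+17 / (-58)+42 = -17823 / 58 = -307.29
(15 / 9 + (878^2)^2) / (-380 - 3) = -1782786424373 / 1149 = -1551598280.57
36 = 36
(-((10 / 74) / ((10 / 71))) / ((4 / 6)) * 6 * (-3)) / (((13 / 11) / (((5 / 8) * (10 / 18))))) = 7.61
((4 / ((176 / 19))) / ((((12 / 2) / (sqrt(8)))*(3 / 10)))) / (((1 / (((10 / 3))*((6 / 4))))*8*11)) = 475*sqrt(2) / 17424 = 0.04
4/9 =0.44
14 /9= 1.56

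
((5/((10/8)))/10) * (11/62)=11/155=0.07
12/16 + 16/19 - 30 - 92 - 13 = -10139/76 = -133.41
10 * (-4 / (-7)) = 40 / 7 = 5.71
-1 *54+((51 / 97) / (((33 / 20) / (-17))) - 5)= -64.42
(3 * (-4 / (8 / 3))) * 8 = -36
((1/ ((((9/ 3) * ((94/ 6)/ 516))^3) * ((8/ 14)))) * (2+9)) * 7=18513045936/ 103823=178313.53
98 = 98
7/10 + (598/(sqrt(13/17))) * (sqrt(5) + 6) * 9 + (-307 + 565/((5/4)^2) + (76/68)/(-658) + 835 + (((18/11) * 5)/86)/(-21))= 11776311891/13227445 + 414 * sqrt(221) * (sqrt(5) + 6)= 51579.61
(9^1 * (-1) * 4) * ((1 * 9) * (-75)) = 24300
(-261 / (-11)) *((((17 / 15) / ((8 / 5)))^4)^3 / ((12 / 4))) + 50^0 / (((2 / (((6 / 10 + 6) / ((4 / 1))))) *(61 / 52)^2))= 1807960084425973243993 / 2491357234842052853760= 0.73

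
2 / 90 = 1 / 45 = 0.02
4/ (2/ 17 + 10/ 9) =153/ 47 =3.26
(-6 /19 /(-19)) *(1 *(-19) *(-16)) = 96 /19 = 5.05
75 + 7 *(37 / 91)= 1012 / 13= 77.85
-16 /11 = -1.45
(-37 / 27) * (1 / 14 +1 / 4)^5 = -80919 / 17210368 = -0.00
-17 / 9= -1.89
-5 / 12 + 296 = 3547 / 12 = 295.58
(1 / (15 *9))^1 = 1 / 135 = 0.01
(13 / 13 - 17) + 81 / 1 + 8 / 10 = 329 / 5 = 65.80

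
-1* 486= -486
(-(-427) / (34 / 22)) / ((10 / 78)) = 183183 / 85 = 2155.09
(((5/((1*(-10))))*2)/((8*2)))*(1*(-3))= 3/16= 0.19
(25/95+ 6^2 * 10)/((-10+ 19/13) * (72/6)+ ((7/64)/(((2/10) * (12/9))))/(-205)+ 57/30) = -4669932800/1303560911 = -3.58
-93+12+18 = -63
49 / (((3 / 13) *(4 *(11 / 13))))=8281 / 132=62.73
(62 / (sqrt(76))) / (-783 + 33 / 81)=-837*sqrt(19) / 401470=-0.01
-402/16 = -201/8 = -25.12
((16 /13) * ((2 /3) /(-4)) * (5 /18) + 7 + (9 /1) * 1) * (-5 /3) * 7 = -195860 /1053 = -186.00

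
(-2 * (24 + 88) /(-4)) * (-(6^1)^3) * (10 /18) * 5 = -33600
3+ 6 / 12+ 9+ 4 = 16.50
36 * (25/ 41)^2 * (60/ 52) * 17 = 5737500/ 21853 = 262.55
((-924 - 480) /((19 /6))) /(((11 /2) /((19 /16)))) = -1053 /11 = -95.73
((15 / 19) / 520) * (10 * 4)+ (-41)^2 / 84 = 416467 / 20748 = 20.07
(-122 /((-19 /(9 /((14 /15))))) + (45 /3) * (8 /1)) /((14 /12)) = 145170 /931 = 155.93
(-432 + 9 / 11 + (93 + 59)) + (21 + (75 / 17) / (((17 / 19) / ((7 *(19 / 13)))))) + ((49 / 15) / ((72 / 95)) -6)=-1869467035 / 8926632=-209.43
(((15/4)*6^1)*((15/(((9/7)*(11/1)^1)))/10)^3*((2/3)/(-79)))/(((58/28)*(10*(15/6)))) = -2401/548877780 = -0.00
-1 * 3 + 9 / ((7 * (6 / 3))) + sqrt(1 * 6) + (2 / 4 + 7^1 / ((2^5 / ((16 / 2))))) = -3 / 28 + sqrt(6) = 2.34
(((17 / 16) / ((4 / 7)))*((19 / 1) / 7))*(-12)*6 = -2907 / 8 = -363.38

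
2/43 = 0.05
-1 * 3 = -3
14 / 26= 7 / 13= 0.54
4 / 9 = 0.44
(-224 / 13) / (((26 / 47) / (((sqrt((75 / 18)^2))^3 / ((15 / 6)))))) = -901.27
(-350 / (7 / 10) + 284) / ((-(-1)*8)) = -27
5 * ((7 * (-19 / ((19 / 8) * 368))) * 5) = -175 / 46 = -3.80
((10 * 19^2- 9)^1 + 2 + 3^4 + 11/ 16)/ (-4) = -921.17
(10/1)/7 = 10/7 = 1.43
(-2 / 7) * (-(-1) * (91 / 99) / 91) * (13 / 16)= -13 / 5544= -0.00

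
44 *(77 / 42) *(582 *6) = 281688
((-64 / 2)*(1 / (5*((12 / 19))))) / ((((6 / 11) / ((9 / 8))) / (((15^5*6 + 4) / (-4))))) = 23806427.15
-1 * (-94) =94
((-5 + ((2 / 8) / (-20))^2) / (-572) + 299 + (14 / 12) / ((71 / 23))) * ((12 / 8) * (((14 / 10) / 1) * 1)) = 148557105319 / 236288000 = 628.71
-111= -111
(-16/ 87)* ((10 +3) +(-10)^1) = -16/ 29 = -0.55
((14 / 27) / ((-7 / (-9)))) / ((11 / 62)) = 124 / 33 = 3.76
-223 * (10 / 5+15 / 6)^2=-18063 / 4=-4515.75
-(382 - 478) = 96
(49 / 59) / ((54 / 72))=196 / 177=1.11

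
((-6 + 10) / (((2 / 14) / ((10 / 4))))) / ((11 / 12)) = 840 / 11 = 76.36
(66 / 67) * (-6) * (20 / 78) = -1320 / 871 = -1.52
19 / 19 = 1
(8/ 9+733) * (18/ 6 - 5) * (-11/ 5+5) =-36988/ 9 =-4109.78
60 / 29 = 2.07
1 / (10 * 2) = 0.05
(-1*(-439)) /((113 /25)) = 10975 /113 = 97.12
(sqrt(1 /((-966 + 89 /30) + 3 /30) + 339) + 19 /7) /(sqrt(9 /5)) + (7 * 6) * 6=sqrt(5) * (137218 + 7 * sqrt(17681265111)) /151662 + 252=267.75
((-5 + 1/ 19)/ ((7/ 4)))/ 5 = -376/ 665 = -0.57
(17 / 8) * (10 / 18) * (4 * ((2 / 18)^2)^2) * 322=0.23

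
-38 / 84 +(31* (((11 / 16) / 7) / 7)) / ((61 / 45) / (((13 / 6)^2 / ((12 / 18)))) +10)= -24898327 / 60770976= -0.41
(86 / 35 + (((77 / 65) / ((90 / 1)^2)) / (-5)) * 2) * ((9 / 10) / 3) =22638961 / 30712500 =0.74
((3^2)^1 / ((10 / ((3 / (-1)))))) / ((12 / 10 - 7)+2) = 27 / 38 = 0.71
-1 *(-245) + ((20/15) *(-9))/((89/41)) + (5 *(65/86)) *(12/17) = 15753353/65059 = 242.14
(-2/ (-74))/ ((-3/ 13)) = -0.12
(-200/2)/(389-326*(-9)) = -100/3323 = -0.03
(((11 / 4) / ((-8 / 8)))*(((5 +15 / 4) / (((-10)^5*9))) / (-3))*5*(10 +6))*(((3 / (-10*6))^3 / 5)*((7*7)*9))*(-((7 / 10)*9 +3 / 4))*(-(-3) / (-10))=0.00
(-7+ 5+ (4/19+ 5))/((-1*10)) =-61/190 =-0.32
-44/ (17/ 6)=-264/ 17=-15.53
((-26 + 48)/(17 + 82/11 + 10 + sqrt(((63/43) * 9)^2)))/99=473/101403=0.00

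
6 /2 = 3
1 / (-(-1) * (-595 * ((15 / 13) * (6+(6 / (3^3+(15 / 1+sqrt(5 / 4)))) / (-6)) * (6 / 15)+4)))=-0.00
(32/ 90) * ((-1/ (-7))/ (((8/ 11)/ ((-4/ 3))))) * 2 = -176/ 945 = -0.19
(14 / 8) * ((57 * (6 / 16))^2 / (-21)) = -9747 / 256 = -38.07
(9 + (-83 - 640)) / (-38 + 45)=-102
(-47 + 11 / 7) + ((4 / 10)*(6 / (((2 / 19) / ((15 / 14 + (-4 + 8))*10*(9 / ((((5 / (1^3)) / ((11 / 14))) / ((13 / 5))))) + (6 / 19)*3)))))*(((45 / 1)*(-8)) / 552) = -15960837 / 5635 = -2832.45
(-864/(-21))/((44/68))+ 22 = 6590/77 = 85.58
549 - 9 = 540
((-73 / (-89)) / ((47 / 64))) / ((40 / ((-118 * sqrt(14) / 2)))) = -6.16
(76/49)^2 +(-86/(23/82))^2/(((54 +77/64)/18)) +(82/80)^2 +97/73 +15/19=305312554219455269679/9958362087934400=30658.91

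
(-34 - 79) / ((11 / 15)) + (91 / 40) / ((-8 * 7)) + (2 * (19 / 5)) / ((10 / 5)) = -529167 / 3520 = -150.33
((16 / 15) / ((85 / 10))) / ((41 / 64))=2048 / 10455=0.20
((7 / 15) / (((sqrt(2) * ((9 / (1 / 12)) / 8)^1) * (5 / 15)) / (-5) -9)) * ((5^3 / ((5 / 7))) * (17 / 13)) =-4250 / 351 + 425 * sqrt(2) / 351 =-10.40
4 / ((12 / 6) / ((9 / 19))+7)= 36 / 101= 0.36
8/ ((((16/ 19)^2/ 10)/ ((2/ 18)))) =1805/ 144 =12.53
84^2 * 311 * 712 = 1562424192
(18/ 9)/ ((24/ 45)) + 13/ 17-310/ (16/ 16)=-20773/ 68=-305.49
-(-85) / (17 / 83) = 415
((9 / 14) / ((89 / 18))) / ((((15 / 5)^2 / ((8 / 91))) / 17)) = 1224 / 56693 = 0.02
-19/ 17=-1.12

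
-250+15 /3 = -245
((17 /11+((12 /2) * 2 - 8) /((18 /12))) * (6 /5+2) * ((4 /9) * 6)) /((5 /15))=17792 /165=107.83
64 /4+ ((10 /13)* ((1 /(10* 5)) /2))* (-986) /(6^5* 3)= 24260627 /1516320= 16.00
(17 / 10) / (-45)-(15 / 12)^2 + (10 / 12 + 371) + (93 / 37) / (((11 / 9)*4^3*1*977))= 2119955256809 / 5726001600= 370.23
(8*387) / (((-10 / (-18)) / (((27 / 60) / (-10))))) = -31347 / 125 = -250.78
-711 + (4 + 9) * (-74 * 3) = -3597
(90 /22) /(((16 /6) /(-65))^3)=-333669375 /5632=-59245.27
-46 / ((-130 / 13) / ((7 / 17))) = 161 / 85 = 1.89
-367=-367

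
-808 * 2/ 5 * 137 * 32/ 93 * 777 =-1834896896/ 155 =-11838044.49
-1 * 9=-9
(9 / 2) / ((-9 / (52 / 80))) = -13 / 40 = -0.32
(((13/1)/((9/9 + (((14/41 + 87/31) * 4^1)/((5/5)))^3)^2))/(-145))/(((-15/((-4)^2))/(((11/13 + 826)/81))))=241679656023887991144688/987709541031241779526704703125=0.00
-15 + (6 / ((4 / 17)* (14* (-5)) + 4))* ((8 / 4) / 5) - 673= -182371 / 265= -688.19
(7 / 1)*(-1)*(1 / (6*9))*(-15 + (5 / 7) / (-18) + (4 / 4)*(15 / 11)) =18955 / 10692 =1.77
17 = 17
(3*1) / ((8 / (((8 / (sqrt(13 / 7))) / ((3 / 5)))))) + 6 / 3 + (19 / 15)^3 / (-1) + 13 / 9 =4766 / 3375 + 5*sqrt(91) / 13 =5.08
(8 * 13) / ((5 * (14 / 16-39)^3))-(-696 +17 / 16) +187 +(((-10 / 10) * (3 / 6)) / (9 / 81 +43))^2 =75340874264792977 / 85426569160000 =881.94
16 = 16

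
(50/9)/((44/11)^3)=25/288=0.09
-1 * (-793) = 793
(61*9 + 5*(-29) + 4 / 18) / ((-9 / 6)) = -7276 / 27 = -269.48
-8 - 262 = -270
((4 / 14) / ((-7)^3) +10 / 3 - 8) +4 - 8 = -62432 / 7203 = -8.67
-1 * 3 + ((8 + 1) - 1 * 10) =-4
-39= -39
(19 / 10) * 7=13.30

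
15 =15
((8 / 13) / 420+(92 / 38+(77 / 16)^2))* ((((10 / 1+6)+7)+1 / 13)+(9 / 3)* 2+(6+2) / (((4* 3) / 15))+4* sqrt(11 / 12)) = 169852583* sqrt(33) / 9959040+21571278041 / 21577920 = 1097.67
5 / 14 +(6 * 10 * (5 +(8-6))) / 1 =5885 / 14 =420.36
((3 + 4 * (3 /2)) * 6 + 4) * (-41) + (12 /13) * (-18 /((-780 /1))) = -2009392 /845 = -2377.98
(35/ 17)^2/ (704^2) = 1225/ 143233024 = 0.00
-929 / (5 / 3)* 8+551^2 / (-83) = -3368573 / 415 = -8117.04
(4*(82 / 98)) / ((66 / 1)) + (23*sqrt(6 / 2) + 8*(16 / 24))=2902 / 539 + 23*sqrt(3)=45.22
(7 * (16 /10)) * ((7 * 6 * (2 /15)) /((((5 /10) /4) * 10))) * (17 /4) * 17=453152 /125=3625.22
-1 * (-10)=10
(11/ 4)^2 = 121/ 16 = 7.56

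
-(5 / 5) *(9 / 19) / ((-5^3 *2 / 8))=36 / 2375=0.02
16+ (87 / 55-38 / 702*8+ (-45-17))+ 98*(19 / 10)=2728738 / 19305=141.35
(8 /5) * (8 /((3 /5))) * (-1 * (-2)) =128 /3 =42.67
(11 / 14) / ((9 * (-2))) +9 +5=3517 / 252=13.96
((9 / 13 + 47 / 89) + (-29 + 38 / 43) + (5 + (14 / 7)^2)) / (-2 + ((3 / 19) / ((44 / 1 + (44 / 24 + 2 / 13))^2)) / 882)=5332579616954891 / 595956046567232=8.95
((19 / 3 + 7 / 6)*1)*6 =45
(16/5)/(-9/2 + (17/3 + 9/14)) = 168/95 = 1.77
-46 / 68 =-0.68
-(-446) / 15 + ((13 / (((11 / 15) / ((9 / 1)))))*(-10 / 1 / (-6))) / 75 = 5491 / 165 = 33.28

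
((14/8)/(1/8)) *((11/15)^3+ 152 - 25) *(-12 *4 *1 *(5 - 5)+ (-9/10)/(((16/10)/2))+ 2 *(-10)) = -127159487/3375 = -37676.89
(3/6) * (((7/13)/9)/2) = 7/468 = 0.01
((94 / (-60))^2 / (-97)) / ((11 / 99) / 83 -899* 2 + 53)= 183347 / 12644085800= 0.00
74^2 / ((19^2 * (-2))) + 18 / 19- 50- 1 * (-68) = 4102 / 361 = 11.36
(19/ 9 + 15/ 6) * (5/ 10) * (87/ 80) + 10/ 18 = 8821/ 2880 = 3.06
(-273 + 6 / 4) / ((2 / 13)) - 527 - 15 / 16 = -36683 / 16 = -2292.69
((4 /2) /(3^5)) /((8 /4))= 1 /243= 0.00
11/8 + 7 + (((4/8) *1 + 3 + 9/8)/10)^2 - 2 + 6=80569/6400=12.59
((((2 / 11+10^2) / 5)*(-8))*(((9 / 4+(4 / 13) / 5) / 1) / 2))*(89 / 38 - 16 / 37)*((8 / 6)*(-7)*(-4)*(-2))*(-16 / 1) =-11181330944 / 26455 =-422654.73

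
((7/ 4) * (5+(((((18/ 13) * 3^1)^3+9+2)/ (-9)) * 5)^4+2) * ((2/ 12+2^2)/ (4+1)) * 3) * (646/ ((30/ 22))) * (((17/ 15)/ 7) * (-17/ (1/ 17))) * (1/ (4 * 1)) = -1484200526368511008325066710021/ 13757286283973805690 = -107884687120.13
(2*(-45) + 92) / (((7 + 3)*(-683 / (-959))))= 959 / 3415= 0.28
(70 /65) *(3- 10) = -98 /13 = -7.54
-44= -44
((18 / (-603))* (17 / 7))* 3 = -102 / 469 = -0.22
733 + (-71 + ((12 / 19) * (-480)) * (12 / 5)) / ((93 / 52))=506215 / 1767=286.48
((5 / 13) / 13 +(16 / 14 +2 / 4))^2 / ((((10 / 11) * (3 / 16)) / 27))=3100254102 / 6997445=443.06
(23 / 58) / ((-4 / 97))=-9.62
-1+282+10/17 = 4787/17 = 281.59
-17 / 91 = -0.19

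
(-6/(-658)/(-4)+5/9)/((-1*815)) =-0.00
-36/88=-9/22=-0.41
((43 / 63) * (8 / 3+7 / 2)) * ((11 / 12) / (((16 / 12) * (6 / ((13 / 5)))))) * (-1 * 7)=-227513 / 25920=-8.78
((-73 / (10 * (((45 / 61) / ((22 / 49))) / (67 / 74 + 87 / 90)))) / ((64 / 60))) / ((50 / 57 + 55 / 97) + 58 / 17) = -1594539141547 / 993002581200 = -1.61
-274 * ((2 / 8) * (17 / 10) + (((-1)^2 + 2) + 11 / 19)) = -1097.08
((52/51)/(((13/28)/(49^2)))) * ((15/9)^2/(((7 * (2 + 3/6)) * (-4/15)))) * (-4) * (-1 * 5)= -9604000/153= -62771.24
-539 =-539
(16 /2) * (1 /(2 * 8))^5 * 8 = 1 /16384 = 0.00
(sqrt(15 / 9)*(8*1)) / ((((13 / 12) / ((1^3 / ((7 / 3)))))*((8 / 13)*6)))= 2*sqrt(15) / 7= 1.11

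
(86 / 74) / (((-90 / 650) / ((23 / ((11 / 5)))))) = -321425 / 3663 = -87.75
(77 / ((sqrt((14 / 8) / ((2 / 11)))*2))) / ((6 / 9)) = 3*sqrt(154) / 2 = 18.61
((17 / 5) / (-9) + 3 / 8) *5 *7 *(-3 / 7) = 1 / 24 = 0.04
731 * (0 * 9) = 0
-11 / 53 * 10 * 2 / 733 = -220 / 38849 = -0.01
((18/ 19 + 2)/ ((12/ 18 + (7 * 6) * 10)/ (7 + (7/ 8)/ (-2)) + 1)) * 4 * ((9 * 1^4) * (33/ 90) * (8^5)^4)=268455466504695104667648/ 389633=688995712644193650.61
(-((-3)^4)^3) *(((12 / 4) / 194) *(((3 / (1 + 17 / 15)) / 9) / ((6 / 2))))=-2657205 / 6208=-428.03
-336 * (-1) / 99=3.39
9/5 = 1.80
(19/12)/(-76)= -0.02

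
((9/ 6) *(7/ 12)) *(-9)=-63/ 8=-7.88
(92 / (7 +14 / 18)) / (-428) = -0.03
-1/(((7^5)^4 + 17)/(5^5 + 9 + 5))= -3139/79792266297612018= -0.00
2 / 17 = 0.12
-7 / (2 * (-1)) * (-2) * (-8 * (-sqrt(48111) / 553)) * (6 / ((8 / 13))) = -78 * sqrt(48111) / 79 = -216.57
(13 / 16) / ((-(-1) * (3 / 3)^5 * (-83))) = -0.01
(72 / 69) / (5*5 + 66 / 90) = 180 / 4439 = 0.04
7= 7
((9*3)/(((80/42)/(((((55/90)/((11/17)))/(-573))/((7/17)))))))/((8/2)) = -867/61120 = -0.01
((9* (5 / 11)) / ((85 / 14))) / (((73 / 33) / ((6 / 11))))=2268 / 13651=0.17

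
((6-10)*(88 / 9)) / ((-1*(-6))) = -176 / 27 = -6.52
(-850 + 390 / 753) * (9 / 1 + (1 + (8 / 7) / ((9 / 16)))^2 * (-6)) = 1859735300 / 47439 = 39202.67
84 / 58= 42 / 29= 1.45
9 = 9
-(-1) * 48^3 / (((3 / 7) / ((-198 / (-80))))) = 3193344 / 5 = 638668.80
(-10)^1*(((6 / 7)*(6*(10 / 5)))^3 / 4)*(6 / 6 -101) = 93312000 / 343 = 272046.65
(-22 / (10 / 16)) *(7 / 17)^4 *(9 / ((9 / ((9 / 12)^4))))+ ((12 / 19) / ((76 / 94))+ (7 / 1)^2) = 119304187229 / 2412086480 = 49.46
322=322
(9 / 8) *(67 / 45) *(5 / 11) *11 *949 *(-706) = -22444799 / 4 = -5611199.75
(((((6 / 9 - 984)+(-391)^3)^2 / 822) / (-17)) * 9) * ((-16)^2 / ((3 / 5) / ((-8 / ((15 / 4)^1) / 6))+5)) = -65863877466447398912 / 370311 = -177860980274545.99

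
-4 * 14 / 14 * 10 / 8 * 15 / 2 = -75 / 2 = -37.50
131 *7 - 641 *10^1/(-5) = 2199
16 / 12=1.33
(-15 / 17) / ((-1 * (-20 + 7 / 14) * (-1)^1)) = 10 / 221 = 0.05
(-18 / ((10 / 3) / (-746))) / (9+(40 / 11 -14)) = -73854 / 25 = -2954.16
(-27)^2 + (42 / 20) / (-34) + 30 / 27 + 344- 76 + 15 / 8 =6119537 / 6120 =999.92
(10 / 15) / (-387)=-2 / 1161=-0.00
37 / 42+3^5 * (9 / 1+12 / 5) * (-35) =-4072157 / 42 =-96956.12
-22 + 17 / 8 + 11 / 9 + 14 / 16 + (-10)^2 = 740 / 9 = 82.22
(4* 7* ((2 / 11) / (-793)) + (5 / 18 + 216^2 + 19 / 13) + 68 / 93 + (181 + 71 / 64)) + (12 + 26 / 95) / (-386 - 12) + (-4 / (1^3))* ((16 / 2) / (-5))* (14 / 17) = 2345019374241046091 / 50058248834880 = 46845.81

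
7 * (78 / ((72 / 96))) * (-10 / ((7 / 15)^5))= -789750000 / 2401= -328925.45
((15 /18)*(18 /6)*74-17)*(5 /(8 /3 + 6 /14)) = 3528 /13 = 271.38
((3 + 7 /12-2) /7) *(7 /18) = 19 /216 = 0.09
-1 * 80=-80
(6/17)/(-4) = -3/34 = -0.09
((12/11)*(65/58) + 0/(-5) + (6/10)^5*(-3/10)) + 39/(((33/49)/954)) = 550738267449/9968750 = 55246.47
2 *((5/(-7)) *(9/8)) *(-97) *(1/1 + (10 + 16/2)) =82935/28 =2961.96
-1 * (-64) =64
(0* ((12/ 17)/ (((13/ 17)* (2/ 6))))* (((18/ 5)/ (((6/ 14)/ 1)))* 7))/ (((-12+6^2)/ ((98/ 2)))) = 0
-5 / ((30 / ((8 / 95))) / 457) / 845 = -1828 / 240825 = -0.01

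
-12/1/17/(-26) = 6/221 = 0.03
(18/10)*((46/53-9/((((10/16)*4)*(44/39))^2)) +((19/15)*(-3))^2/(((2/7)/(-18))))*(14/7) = -5252151177/1603250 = -3275.94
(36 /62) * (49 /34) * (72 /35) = 4536 /2635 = 1.72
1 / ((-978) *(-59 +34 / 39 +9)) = 0.00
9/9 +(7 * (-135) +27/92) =-86821/92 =-943.71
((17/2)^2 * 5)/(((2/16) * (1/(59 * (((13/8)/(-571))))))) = -1108315/2284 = -485.25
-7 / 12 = -0.58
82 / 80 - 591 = -23599 / 40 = -589.98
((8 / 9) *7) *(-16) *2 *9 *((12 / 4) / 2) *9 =-24192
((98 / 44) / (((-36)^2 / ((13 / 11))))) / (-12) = -637 / 3763584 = -0.00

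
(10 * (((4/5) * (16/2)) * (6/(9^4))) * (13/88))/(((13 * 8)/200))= 400/24057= 0.02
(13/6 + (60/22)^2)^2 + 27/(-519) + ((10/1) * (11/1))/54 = 25778201759/273552444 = 94.23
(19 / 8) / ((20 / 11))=1.31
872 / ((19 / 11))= 9592 / 19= 504.84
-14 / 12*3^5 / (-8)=567 / 16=35.44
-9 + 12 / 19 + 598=11203 / 19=589.63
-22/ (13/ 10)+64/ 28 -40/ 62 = -43112/ 2821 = -15.28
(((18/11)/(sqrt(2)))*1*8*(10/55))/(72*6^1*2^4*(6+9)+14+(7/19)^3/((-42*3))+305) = 17778528*sqrt(2)/1553630863169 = 0.00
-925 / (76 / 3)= -2775 / 76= -36.51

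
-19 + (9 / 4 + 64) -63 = -63 / 4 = -15.75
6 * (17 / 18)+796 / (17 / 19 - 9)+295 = 46768 / 231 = 202.46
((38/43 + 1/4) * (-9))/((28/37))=-64935/4816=-13.48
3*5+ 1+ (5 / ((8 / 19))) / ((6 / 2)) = 479 / 24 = 19.96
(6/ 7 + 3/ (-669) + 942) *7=1471793/ 223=6599.97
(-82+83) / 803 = 0.00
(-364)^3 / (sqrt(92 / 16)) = -96457088*sqrt(23) / 23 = -20112693.19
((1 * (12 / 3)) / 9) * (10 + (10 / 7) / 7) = 2000 / 441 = 4.54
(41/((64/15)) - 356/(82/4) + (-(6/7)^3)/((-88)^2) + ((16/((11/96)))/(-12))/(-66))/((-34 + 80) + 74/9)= -7429668591/53145089536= -0.14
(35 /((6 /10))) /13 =175 /39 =4.49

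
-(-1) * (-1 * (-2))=2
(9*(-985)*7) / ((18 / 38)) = -131005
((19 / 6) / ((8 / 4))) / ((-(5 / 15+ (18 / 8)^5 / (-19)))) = 92416 / 157691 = 0.59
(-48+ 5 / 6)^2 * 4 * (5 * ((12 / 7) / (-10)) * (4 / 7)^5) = -164022272 / 352947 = -464.72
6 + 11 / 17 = 113 / 17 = 6.65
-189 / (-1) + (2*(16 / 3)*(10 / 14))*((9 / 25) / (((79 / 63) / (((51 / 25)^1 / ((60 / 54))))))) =9530163 / 49375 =193.02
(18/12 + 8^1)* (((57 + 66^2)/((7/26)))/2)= 1090011/14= 77857.93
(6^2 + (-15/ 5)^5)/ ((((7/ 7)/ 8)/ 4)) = -6624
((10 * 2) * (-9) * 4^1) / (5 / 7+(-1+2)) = -420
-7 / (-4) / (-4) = -7 / 16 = -0.44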